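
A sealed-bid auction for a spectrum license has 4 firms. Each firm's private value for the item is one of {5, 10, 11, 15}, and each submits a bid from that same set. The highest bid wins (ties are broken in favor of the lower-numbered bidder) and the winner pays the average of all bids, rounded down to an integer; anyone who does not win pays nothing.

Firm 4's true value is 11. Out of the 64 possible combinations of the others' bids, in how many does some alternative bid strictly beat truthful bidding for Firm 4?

12

Others bid (5, 5, 11): truth gives 0; bid 15 gives 2 > 0. Violating.
Others bid (5, 10, 11): truth gives 0; bid 15 gives 1 > 0. Violating.
Others bid (5, 11, 5): truth gives 0; bid 15 gives 2 > 0. Violating.
Others bid (5, 11, 10): truth gives 0; bid 15 gives 1 > 0. Violating.
Others bid (5, 5, 5): truth gives 5; no alternative beats it.
Others bid (5, 5, 10): truth gives 4; no alternative beats it.
(Checking all 64 profiles: 12 have a profitable deviation, 52 do not.)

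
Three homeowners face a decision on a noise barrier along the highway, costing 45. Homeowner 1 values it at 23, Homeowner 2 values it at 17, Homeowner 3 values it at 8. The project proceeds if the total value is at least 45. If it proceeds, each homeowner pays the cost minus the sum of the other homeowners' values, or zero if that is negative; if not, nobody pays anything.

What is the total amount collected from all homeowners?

39

Total value 48 ≥ cost 45, so it is built.
Homeowner 1: others sum to 25; max(0, 45 - 25) = 20.
Homeowner 2: others sum to 31; max(0, 45 - 31) = 14.
Homeowner 3: others sum to 40; max(0, 45 - 40) = 5.
Total collected = 20 + 14 + 5 = 39.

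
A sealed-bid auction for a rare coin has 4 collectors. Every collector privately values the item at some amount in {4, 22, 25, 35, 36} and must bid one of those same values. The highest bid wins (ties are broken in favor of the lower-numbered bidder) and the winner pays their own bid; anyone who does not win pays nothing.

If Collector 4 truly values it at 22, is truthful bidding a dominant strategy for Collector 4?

Check each profile of the others' bids and compare truth against every alternative bid.
Others bid (4, 4, 4): truth gives 0, best alternative gives 0.
Others bid (4, 4, 22): truth gives 0, best alternative gives 0.
Others bid (4, 4, 25): truth gives 0, best alternative gives 0.
Others bid (4, 4, 35): truth gives 0, best alternative gives 0.
Others bid (4, 4, 36): truth gives 0, best alternative gives 0.
Others bid (4, 22, 4): truth gives 0, best alternative gives 0.
(Remaining 119 profiles checked similarly; truth is weakly best in each.)
In every case the truthful bid is at least as good as any alternative, so it is a dominant strategy.

Yes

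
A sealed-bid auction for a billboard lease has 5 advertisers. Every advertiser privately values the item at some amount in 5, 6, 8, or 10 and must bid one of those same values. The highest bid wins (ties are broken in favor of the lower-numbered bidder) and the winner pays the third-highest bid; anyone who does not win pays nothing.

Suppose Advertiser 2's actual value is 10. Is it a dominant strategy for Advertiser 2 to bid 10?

Yes

Check each profile of the others' bids and compare truth against every alternative bid.
Others bid (5, 5, 5, 10): truth gives 5, best alternative gives 0.
Others bid (5, 5, 10, 5): truth gives 5, best alternative gives 0.
Others bid (5, 10, 5, 5): truth gives 5, best alternative gives 0.
Others bid (8, 5, 5, 5): truth gives 5, best alternative gives 0.
Others bid (5, 5, 6, 10): truth gives 4, best alternative gives 0.
Others bid (5, 5, 10, 6): truth gives 4, best alternative gives 0.
(Remaining 250 profiles checked similarly; truth is weakly best in each.)
In every case the truthful bid is at least as good as any alternative, so it is a dominant strategy.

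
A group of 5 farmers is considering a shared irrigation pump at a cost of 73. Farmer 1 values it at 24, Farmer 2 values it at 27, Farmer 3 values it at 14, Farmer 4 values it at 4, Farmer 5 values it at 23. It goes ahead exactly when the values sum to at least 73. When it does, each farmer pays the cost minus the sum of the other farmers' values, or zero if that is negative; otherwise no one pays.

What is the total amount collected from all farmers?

17

Total value 92 ≥ cost 73, so it is built.
Farmer 1: others sum to 68; max(0, 73 - 68) = 5.
Farmer 2: others sum to 65; max(0, 73 - 65) = 8.
Farmer 3: others sum to 78; max(0, 73 - 78) = 0.
Farmer 4: others sum to 88; max(0, 73 - 88) = 0.
Farmer 5: others sum to 69; max(0, 73 - 69) = 4.
Total collected = 5 + 8 + 0 + 0 + 4 = 17.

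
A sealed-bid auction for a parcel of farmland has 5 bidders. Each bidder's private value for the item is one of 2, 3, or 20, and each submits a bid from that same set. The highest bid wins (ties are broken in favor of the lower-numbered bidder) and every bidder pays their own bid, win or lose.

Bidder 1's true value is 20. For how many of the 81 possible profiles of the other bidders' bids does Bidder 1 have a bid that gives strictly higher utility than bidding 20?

Others bid (2, 2, 2, 2): truth gives 0; bid 2 gives 18 > 0. Violating.
Others bid (2, 2, 2, 3): truth gives 0; bid 3 gives 17 > 0. Violating.
Others bid (2, 2, 3, 2): truth gives 0; bid 3 gives 17 > 0. Violating.
Others bid (2, 2, 3, 3): truth gives 0; bid 3 gives 17 > 0. Violating.
Others bid (2, 2, 2, 20): truth gives 0; no alternative beats it.
Others bid (2, 2, 3, 20): truth gives 0; no alternative beats it.
(Checking all 81 profiles: 16 have a profitable deviation, 65 do not.)

16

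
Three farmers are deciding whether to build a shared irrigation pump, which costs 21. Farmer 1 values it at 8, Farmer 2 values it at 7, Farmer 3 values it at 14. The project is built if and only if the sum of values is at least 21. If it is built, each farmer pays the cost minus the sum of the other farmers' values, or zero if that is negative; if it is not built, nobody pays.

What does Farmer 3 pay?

6

Total value 29 ≥ cost 21, so the project is built.
The other farmers' values sum to 15.
Cost minus that sum is 21 - 15 = 6.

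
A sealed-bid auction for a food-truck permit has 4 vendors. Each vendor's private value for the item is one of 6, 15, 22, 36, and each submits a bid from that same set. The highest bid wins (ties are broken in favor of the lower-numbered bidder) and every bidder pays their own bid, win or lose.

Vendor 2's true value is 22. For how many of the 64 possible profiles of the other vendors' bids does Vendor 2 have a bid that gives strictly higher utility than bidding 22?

50

Others bid (6, 6, 6): truth gives 0; bid 15 gives 7 > 0. Violating.
Others bid (6, 6, 15): truth gives 0; bid 15 gives 7 > 0. Violating.
Others bid (6, 6, 36): truth gives -22; bid 6 gives -6 > -22. Violating.
Others bid (6, 15, 6): truth gives 0; bid 15 gives 7 > 0. Violating.
Others bid (6, 6, 22): truth gives 0; no alternative beats it.
Others bid (6, 15, 22): truth gives 0; no alternative beats it.
(Checking all 64 profiles: 50 have a profitable deviation, 14 do not.)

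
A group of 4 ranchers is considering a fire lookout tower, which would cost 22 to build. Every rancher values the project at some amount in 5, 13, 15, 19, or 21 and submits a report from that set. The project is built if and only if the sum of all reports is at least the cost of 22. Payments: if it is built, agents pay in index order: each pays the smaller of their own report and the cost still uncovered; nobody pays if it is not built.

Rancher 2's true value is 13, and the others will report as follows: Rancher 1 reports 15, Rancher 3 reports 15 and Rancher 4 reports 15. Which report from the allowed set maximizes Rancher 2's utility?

5

Report 5: project built, pays 5, utility 13 - 5 = 8.
Report 13: project built, pays 7, utility 13 - 7 = 6.
Report 15: project built, pays 7, utility 13 - 7 = 6.
Report 19: project built, pays 7, utility 13 - 7 = 6.
Report 21: project built, pays 7, utility 13 - 7 = 6.
The best choice is 5 with utility 8.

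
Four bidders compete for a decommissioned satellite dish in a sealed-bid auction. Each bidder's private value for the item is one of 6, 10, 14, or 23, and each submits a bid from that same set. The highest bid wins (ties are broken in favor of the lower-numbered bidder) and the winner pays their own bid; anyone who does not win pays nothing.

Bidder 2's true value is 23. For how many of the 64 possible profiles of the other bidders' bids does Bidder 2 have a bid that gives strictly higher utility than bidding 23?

18

Others bid (6, 6, 6): truth gives 0; bid 10 gives 13 > 0. Violating.
Others bid (6, 6, 10): truth gives 0; bid 10 gives 13 > 0. Violating.
Others bid (6, 6, 14): truth gives 0; bid 14 gives 9 > 0. Violating.
Others bid (6, 10, 6): truth gives 0; bid 10 gives 13 > 0. Violating.
Others bid (6, 6, 23): truth gives 0; no alternative beats it.
Others bid (6, 10, 23): truth gives 0; no alternative beats it.
(Checking all 64 profiles: 18 have a profitable deviation, 46 do not.)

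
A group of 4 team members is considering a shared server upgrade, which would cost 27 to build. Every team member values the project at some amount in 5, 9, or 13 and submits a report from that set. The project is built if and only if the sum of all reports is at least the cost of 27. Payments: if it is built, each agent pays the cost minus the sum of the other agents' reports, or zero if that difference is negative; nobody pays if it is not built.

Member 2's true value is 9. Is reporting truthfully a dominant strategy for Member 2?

Yes

Check each profile of the others' reports and compare truth against every alternative report.
Others report (5, 9, 13): truth gives 9, best alternative gives 9.
Others report (5, 13, 9): truth gives 9, best alternative gives 9.
Others report (5, 13, 13): truth gives 9, best alternative gives 9.
Others report (9, 5, 13): truth gives 9, best alternative gives 9.
Others report (9, 9, 9): truth gives 9, best alternative gives 9.
Others report (9, 9, 13): truth gives 9, best alternative gives 9.
(Remaining 21 profiles checked similarly; truth is weakly best in each.)
In every case the truthful report is at least as good as any alternative, so it is a dominant strategy.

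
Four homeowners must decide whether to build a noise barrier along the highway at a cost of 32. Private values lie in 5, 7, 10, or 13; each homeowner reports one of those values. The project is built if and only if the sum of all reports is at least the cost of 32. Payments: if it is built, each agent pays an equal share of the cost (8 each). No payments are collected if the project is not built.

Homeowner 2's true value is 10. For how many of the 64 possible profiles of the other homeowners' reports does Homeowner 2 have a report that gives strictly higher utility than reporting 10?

Others report (5, 5, 10): truth gives 0; report 13 gives 2 > 0. Violating.
Others report (5, 7, 7): truth gives 0; report 13 gives 2 > 0. Violating.
Others report (5, 10, 5): truth gives 0; report 13 gives 2 > 0. Violating.
Others report (7, 5, 7): truth gives 0; report 13 gives 2 > 0. Violating.
Others report (5, 5, 5): truth gives 0; no alternative beats it.
Others report (5, 5, 7): truth gives 0; no alternative beats it.
(Checking all 64 profiles: 7 have a profitable deviation, 57 do not.)

7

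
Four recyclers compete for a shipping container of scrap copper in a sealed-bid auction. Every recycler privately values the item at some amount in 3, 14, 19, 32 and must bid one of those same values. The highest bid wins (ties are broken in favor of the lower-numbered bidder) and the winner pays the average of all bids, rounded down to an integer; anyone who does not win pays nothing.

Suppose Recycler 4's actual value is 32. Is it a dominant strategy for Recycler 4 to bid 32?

No

Consider the case where Recycler 1 bids 3, Recycler 2 bids 3 and Recycler 3 bids 3.
Truthful bid 32: wins, pays 10, utility 32 - 10 = 22.
Bid 14 instead: wins, pays 5, utility 32 - 5 = 27.
Since 27 > 22, bidding 14 is strictly better here, so truthful bidding is not dominant.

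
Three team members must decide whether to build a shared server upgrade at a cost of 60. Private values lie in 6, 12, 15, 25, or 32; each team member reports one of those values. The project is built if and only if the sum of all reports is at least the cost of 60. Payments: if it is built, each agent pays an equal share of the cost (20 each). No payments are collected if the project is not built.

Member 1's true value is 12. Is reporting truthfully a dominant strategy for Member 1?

Consider the case where Member 2 reports 25 and Member 3 reports 25.
Truthful report 12: project built, pays 20, utility 12 - 20 = -8.
Report 6 instead: project not built, utility 0.
Since 0 > -8, reporting 6 is strictly better here, so truthful reporting is not dominant.

No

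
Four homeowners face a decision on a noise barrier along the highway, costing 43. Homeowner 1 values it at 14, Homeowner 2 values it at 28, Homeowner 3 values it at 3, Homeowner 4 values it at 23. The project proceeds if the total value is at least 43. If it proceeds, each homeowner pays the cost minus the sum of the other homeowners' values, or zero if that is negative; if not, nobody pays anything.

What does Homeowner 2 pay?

Total value 68 ≥ cost 43, so the project is built.
The other homeowners' values sum to 40.
Cost minus that sum is 43 - 40 = 3.

3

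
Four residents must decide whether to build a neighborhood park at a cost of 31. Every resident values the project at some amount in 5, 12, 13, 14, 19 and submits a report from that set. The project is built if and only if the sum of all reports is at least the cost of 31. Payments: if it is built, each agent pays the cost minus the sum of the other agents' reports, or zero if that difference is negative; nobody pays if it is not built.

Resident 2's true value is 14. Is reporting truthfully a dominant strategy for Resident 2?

Yes

Check each profile of the others' reports and compare truth against every alternative report.
Others report (5, 12, 14): truth gives 14, best alternative gives 14.
Others report (5, 12, 19): truth gives 14, best alternative gives 14.
Others report (5, 13, 13): truth gives 14, best alternative gives 14.
Others report (5, 13, 14): truth gives 14, best alternative gives 14.
Others report (5, 13, 19): truth gives 14, best alternative gives 14.
Others report (5, 14, 12): truth gives 14, best alternative gives 14.
(Remaining 119 profiles checked similarly; truth is weakly best in each.)
In every case the truthful report is at least as good as any alternative, so it is a dominant strategy.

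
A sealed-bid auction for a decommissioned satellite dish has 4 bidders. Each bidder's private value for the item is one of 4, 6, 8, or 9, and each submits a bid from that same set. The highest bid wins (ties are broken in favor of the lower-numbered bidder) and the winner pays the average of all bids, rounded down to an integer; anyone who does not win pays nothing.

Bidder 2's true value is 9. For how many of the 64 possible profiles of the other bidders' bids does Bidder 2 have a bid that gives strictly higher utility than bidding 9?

Others bid (4, 4, 4): truth gives 4; bid 6 gives 5 > 4. Violating.
Others bid (4, 6, 6): truth gives 3; bid 6 gives 4 > 3. Violating.
Others bid (4, 4, 6): truth gives 4; no alternative beats it.
Others bid (4, 4, 8): truth gives 3; no alternative beats it.
(Checking all 64 profiles: 2 have a profitable deviation, 62 do not.)

2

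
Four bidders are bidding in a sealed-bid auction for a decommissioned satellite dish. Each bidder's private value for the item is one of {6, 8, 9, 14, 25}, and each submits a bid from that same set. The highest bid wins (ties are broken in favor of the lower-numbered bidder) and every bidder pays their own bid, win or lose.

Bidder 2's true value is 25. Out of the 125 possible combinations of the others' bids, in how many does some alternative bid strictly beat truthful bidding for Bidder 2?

73

Others bid (6, 6, 6): truth gives 0; bid 8 gives 17 > 0. Violating.
Others bid (6, 6, 8): truth gives 0; bid 8 gives 17 > 0. Violating.
Others bid (6, 6, 9): truth gives 0; bid 9 gives 16 > 0. Violating.
Others bid (6, 6, 14): truth gives 0; bid 14 gives 11 > 0. Violating.
Others bid (6, 6, 25): truth gives 0; no alternative beats it.
Others bid (6, 8, 25): truth gives 0; no alternative beats it.
(Checking all 125 profiles: 73 have a profitable deviation, 52 do not.)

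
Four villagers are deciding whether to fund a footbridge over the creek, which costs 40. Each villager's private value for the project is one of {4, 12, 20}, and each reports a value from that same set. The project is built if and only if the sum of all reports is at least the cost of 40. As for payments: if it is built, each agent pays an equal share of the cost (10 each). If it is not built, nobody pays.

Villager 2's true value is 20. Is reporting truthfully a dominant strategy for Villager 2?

Yes

Check each profile of the others' reports and compare truth against every alternative report.
Others report (4, 4, 12): truth gives 10, best alternative gives 0.
Others report (4, 12, 4): truth gives 10, best alternative gives 0.
Others report (12, 4, 4): truth gives 10, best alternative gives 0.
Others report (4, 4, 20): truth gives 10, best alternative gives 10.
Others report (4, 12, 12): truth gives 10, best alternative gives 10.
Others report (4, 12, 20): truth gives 10, best alternative gives 10.
(Remaining 21 profiles checked similarly; truth is weakly best in each.)
In every case the truthful report is at least as good as any alternative, so it is a dominant strategy.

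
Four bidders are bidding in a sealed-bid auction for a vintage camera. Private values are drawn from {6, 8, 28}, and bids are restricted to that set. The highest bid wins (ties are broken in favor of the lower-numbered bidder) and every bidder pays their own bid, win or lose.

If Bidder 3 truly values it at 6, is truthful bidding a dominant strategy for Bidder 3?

Consider the case where Bidder 1 bids 6, Bidder 2 bids 6 and Bidder 4 bids 6.
Truthful bid 6: loses but pays 6, utility -6.
Bid 8 instead: wins, pays 8, utility 6 - 8 = -2.
Since -2 > -6, bidding 8 is strictly better here, so truthful bidding is not dominant.

No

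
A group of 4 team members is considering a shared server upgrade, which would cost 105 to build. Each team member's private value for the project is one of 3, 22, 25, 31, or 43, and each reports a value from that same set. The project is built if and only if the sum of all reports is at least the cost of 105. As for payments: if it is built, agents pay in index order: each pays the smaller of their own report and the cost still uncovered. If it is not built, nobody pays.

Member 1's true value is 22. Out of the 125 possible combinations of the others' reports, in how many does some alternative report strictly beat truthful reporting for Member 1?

13

Others report (22, 43, 43): truth gives 0; report 3 gives 19 > 0. Violating.
Others report (25, 43, 43): truth gives 0; report 3 gives 19 > 0. Violating.
Others report (31, 31, 43): truth gives 0; report 3 gives 19 > 0. Violating.
Others report (31, 43, 31): truth gives 0; report 3 gives 19 > 0. Violating.
Others report (3, 3, 3): truth gives 0; no alternative beats it.
Others report (3, 3, 22): truth gives 0; no alternative beats it.
(Checking all 125 profiles: 13 have a profitable deviation, 112 do not.)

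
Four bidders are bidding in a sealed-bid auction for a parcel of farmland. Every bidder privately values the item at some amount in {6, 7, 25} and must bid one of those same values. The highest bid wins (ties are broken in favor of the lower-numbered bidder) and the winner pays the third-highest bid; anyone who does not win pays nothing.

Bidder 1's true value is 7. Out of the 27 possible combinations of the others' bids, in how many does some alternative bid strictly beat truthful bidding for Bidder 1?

Others bid (6, 6, 25): truth gives 0; bid 25 gives 1 > 0. Violating.
Others bid (6, 25, 6): truth gives 0; bid 25 gives 1 > 0. Violating.
Others bid (25, 6, 6): truth gives 0; bid 25 gives 1 > 0. Violating.
Others bid (6, 6, 6): truth gives 1; no alternative beats it.
Others bid (6, 6, 7): truth gives 1; no alternative beats it.
(Checking all 27 profiles: 3 have a profitable deviation, 24 do not.)

3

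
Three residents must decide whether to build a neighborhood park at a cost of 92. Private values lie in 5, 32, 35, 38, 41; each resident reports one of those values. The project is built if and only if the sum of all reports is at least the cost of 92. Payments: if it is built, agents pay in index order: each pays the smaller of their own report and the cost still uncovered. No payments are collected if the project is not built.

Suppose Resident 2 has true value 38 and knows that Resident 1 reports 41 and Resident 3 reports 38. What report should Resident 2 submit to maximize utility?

Report 5: project not built, utility 0.
Report 32: project built, pays 32, utility 38 - 32 = 6.
Report 35: project built, pays 35, utility 38 - 35 = 3.
Report 38: project built, pays 38, utility 38 - 38 = 0.
Report 41: project built, pays 41, utility 38 - 41 = -3.
The best choice is 32 with utility 6.

32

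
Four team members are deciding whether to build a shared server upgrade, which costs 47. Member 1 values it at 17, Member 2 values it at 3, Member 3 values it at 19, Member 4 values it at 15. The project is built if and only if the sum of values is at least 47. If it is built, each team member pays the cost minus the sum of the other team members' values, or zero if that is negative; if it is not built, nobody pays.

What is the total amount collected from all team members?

30

Total value 54 ≥ cost 47, so it is built.
Member 1: others sum to 37; max(0, 47 - 37) = 10.
Member 2: others sum to 51; max(0, 47 - 51) = 0.
Member 3: others sum to 35; max(0, 47 - 35) = 12.
Member 4: others sum to 39; max(0, 47 - 39) = 8.
Total collected = 10 + 0 + 12 + 8 = 30.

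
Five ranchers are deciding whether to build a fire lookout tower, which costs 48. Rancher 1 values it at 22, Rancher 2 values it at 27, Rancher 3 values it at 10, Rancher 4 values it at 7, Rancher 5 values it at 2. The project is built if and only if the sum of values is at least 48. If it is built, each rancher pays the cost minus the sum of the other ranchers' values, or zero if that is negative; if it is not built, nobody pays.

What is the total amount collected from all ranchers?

Total value 68 ≥ cost 48, so it is built.
Rancher 1: others sum to 46; max(0, 48 - 46) = 2.
Rancher 2: others sum to 41; max(0, 48 - 41) = 7.
Rancher 3: others sum to 58; max(0, 48 - 58) = 0.
Rancher 4: others sum to 61; max(0, 48 - 61) = 0.
Rancher 5: others sum to 66; max(0, 48 - 66) = 0.
Total collected = 2 + 7 + 0 + 0 + 0 = 9.

9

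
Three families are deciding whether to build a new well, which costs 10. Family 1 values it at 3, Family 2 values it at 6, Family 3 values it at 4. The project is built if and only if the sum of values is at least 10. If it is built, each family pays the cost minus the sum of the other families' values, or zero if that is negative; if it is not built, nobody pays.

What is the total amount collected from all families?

4

Total value 13 ≥ cost 10, so it is built.
Family 1: others sum to 10; max(0, 10 - 10) = 0.
Family 2: others sum to 7; max(0, 10 - 7) = 3.
Family 3: others sum to 9; max(0, 10 - 9) = 1.
Total collected = 0 + 3 + 1 = 4.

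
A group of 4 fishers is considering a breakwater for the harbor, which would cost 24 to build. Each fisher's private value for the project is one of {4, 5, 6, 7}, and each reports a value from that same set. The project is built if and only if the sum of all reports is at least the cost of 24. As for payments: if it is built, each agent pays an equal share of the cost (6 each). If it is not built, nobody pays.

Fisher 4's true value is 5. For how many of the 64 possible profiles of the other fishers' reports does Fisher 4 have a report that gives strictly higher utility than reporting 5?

Others report (5, 7, 7): truth gives -1; report 4 gives 0 > -1. Violating.
Others report (6, 6, 7): truth gives -1; report 4 gives 0 > -1. Violating.
Others report (6, 7, 6): truth gives -1; report 4 gives 0 > -1. Violating.
Others report (7, 5, 7): truth gives -1; report 4 gives 0 > -1. Violating.
Others report (4, 4, 4): truth gives 0; no alternative beats it.
Others report (4, 4, 5): truth gives 0; no alternative beats it.
(Checking all 64 profiles: 6 have a profitable deviation, 58 do not.)

6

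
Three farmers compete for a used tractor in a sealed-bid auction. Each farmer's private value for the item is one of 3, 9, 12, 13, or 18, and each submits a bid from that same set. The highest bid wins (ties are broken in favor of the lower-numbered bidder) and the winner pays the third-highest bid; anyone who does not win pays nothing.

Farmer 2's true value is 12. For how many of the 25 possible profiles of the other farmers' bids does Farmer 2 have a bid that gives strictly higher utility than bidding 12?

Others bid (3, 13): truth gives 0; bid 13 gives 9 > 0. Violating.
Others bid (3, 18): truth gives 0; bid 18 gives 9 > 0. Violating.
Others bid (9, 13): truth gives 0; bid 13 gives 3 > 0. Violating.
Others bid (9, 18): truth gives 0; bid 18 gives 3 > 0. Violating.
Others bid (3, 3): truth gives 9; no alternative beats it.
Others bid (3, 9): truth gives 9; no alternative beats it.
(Checking all 25 profiles: 8 have a profitable deviation, 17 do not.)

8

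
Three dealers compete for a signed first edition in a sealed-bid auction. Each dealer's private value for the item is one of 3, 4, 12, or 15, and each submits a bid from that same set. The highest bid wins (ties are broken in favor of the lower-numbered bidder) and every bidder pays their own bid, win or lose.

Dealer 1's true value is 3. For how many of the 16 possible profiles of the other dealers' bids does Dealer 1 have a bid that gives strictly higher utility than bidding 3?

Others bid (3, 4): truth gives -3; bid 4 gives -1 > -3. Violating.
Others bid (4, 3): truth gives -3; bid 4 gives -1 > -3. Violating.
Others bid (4, 4): truth gives -3; bid 4 gives -1 > -3. Violating.
Others bid (3, 3): truth gives 0; no alternative beats it.
Others bid (3, 12): truth gives -3; no alternative beats it.
(Checking all 16 profiles: 3 have a profitable deviation, 13 do not.)

3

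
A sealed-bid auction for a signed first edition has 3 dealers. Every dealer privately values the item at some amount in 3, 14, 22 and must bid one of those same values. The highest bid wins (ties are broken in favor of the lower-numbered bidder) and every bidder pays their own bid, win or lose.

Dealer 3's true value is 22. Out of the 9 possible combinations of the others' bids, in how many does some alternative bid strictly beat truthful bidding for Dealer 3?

Others bid (3, 3): truth gives 0; bid 14 gives 8 > 0. Violating.
Others bid (3, 22): truth gives -22; bid 3 gives -3 > -22. Violating.
Others bid (14, 22): truth gives -22; bid 3 gives -3 > -22. Violating.
Others bid (22, 3): truth gives -22; bid 3 gives -3 > -22. Violating.
Others bid (3, 14): truth gives 0; no alternative beats it.
Others bid (14, 3): truth gives 0; no alternative beats it.
(Checking all 9 profiles: 6 have a profitable deviation, 3 do not.)

6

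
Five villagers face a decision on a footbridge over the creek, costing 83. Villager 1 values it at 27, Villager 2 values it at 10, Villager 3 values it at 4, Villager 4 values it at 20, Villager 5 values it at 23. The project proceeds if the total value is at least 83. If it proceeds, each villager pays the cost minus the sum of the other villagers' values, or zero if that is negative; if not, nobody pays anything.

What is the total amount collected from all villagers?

79

Total value 84 ≥ cost 83, so it is built.
Villager 1: others sum to 57; max(0, 83 - 57) = 26.
Villager 2: others sum to 74; max(0, 83 - 74) = 9.
Villager 3: others sum to 80; max(0, 83 - 80) = 3.
Villager 4: others sum to 64; max(0, 83 - 64) = 19.
Villager 5: others sum to 61; max(0, 83 - 61) = 22.
Total collected = 26 + 9 + 3 + 19 + 22 = 79.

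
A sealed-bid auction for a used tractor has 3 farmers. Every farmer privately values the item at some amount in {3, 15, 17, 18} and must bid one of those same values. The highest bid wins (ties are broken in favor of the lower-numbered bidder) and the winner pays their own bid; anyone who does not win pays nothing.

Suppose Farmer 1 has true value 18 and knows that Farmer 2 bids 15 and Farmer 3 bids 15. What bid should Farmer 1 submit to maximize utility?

Bid 3: loses, pays 0, utility 0.
Bid 15: wins, pays 15, utility 18 - 15 = 3.
Bid 17: wins, pays 17, utility 18 - 17 = 1.
Bid 18: wins, pays 18, utility 18 - 18 = 0.
The best choice is 15 with utility 3.

15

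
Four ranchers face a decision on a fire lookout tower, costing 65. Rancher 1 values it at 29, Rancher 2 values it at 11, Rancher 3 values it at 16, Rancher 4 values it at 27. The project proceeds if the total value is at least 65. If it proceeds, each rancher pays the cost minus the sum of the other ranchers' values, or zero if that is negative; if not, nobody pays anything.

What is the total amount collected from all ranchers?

Total value 83 ≥ cost 65, so it is built.
Rancher 1: others sum to 54; max(0, 65 - 54) = 11.
Rancher 2: others sum to 72; max(0, 65 - 72) = 0.
Rancher 3: others sum to 67; max(0, 65 - 67) = 0.
Rancher 4: others sum to 56; max(0, 65 - 56) = 9.
Total collected = 11 + 0 + 0 + 9 = 20.

20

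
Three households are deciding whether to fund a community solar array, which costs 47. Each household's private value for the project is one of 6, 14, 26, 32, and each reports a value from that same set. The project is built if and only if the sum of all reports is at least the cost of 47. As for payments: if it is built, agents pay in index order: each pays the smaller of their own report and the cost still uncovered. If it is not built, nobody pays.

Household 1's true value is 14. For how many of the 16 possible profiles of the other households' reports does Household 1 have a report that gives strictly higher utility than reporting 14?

6

Others report (14, 32): truth gives 0; report 6 gives 8 > 0. Violating.
Others report (26, 26): truth gives 0; report 6 gives 8 > 0. Violating.
Others report (26, 32): truth gives 0; report 6 gives 8 > 0. Violating.
Others report (32, 14): truth gives 0; report 6 gives 8 > 0. Violating.
Others report (6, 6): truth gives 0; no alternative beats it.
Others report (6, 14): truth gives 0; no alternative beats it.
(Checking all 16 profiles: 6 have a profitable deviation, 10 do not.)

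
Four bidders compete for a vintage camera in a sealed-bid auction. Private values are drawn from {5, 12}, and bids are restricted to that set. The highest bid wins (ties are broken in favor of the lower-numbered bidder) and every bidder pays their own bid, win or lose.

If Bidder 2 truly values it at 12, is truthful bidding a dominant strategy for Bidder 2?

No

Consider the case where Bidder 1 bids 12, Bidder 3 bids 5 and Bidder 4 bids 5.
Truthful bid 12: loses but pays 12, utility -12.
Bid 5 instead: loses but pays 5, utility -5.
Since -5 > -12, bidding 5 is strictly better here, so truthful bidding is not dominant.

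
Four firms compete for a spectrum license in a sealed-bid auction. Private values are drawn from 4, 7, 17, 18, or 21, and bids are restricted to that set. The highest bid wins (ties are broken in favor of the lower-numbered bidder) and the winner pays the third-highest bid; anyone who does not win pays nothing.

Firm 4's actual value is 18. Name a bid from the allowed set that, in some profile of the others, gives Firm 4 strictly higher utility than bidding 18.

Suppose Firm 1 bids 4, Firm 2 bids 4 and Firm 3 bids 18.
Bid 18: loses, pays 0, utility 0.
Bid 21: wins, pays 4, utility 18 - 4 = 14.
So bidding 21 beats truth here (14 > 0).

21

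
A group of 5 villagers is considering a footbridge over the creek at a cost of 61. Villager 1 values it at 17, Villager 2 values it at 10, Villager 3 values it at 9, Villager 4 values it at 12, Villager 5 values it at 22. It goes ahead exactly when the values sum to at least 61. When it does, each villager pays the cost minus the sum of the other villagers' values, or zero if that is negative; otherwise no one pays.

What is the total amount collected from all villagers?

Total value 70 ≥ cost 61, so it is built.
Villager 1: others sum to 53; max(0, 61 - 53) = 8.
Villager 2: others sum to 60; max(0, 61 - 60) = 1.
Villager 3: others sum to 61; max(0, 61 - 61) = 0.
Villager 4: others sum to 58; max(0, 61 - 58) = 3.
Villager 5: others sum to 48; max(0, 61 - 48) = 13.
Total collected = 8 + 1 + 0 + 3 + 13 = 25.

25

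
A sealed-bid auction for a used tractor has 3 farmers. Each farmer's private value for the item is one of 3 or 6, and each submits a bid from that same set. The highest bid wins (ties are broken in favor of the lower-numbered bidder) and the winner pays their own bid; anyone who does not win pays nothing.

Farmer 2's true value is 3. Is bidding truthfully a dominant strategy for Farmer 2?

Check each profile of the others' bids and compare truth against every alternative bid.
Others bid (3, 3): truth gives 0, best alternative gives -3.
Others bid (3, 6): truth gives 0, best alternative gives -3.
Others bid (6, 3): truth gives 0, best alternative gives 0.
Others bid (6, 6): truth gives 0, best alternative gives 0.
In every case the truthful bid is at least as good as any alternative, so it is a dominant strategy.

Yes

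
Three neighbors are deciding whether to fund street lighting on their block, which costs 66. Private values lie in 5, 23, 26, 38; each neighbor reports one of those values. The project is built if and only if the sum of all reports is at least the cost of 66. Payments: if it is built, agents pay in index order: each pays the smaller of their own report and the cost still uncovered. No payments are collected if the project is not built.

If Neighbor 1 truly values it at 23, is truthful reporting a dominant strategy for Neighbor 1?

Consider the case where Neighbor 2 reports 23 and Neighbor 3 reports 38.
Truthful report 23: project built, pays 23, utility 23 - 23 = 0.
Report 5 instead: project built, pays 5, utility 23 - 5 = 18.
Since 18 > 0, reporting 5 is strictly better here, so truthful reporting is not dominant.

No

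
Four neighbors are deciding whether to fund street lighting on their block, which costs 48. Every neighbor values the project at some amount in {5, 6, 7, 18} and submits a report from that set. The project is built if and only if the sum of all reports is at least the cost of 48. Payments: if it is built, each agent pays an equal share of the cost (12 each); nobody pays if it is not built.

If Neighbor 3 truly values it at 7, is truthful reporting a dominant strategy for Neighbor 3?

Consider the case where Neighbor 1 reports 5, Neighbor 2 reports 18 and Neighbor 4 reports 18.
Truthful report 7: project built, pays 12, utility 7 - 12 = -5.
Report 5 instead: project not built, utility 0.
Since 0 > -5, reporting 5 is strictly better here, so truthful reporting is not dominant.

No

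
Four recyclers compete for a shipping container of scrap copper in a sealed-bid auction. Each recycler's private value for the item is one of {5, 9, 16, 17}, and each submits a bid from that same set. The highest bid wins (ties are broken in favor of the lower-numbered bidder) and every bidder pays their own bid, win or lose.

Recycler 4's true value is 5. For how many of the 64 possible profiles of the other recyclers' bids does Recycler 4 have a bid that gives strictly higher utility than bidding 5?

Others bid (5, 5, 5): truth gives -5; bid 9 gives -4 > -5. Violating.
Others bid (5, 5, 9): truth gives -5; no alternative beats it.
Others bid (5, 5, 16): truth gives -5; no alternative beats it.
(Checking all 64 profiles: 1 has a profitable deviation, 63 do not.)

1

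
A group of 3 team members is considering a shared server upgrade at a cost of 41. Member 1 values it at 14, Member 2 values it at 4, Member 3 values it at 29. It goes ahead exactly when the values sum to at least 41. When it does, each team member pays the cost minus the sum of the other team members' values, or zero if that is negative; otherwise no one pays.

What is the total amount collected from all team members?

31

Total value 47 ≥ cost 41, so it is built.
Member 1: others sum to 33; max(0, 41 - 33) = 8.
Member 2: others sum to 43; max(0, 41 - 43) = 0.
Member 3: others sum to 18; max(0, 41 - 18) = 23.
Total collected = 8 + 0 + 23 = 31.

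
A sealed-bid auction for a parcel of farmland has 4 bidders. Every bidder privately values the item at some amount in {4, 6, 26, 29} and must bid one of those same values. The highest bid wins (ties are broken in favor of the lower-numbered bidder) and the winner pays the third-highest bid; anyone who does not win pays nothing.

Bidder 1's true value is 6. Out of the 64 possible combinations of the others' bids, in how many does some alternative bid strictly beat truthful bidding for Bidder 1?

6

Others bid (4, 4, 26): truth gives 0; bid 26 gives 2 > 0. Violating.
Others bid (4, 4, 29): truth gives 0; bid 29 gives 2 > 0. Violating.
Others bid (4, 26, 4): truth gives 0; bid 26 gives 2 > 0. Violating.
Others bid (4, 29, 4): truth gives 0; bid 29 gives 2 > 0. Violating.
Others bid (4, 4, 4): truth gives 2; no alternative beats it.
Others bid (4, 4, 6): truth gives 2; no alternative beats it.
(Checking all 64 profiles: 6 have a profitable deviation, 58 do not.)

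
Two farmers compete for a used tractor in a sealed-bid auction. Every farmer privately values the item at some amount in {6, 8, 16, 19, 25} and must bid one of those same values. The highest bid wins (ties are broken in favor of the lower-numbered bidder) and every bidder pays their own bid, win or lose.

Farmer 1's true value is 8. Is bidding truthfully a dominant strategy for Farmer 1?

Consider the case where Farmer 2 bids 6.
Truthful bid 8: wins, pays 8, utility 8 - 8 = 0.
Bid 6 instead: wins, pays 6, utility 8 - 6 = 2.
Since 2 > 0, bidding 6 is strictly better here, so truthful bidding is not dominant.

No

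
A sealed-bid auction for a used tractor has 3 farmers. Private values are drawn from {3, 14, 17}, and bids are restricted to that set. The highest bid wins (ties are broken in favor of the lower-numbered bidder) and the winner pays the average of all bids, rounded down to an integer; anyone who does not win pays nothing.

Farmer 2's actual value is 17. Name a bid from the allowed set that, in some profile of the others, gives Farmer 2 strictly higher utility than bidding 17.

14

Suppose Farmer 1 bids 3 and Farmer 3 bids 3.
Bid 17: wins, pays 7, utility 17 - 7 = 10.
Bid 14: wins, pays 6, utility 17 - 6 = 11.
So bidding 14 beats truth here (11 > 10).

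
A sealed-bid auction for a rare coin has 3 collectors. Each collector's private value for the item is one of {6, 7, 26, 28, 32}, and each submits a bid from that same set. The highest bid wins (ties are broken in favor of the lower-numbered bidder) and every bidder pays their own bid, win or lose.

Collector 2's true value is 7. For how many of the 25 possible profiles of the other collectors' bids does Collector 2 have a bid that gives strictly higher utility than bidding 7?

23

Others bid (6, 26): truth gives -7; bid 6 gives -6 > -7. Violating.
Others bid (6, 28): truth gives -7; bid 6 gives -6 > -7. Violating.
Others bid (6, 32): truth gives -7; bid 6 gives -6 > -7. Violating.
Others bid (7, 6): truth gives -7; bid 6 gives -6 > -7. Violating.
Others bid (6, 6): truth gives 0; no alternative beats it.
Others bid (6, 7): truth gives 0; no alternative beats it.
(Checking all 25 profiles: 23 have a profitable deviation, 2 do not.)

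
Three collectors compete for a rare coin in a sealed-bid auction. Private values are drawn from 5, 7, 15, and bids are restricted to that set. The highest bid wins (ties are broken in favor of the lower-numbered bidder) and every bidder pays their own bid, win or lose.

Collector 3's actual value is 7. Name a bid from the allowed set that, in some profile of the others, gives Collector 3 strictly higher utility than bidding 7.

Suppose Collector 1 bids 5 and Collector 2 bids 7.
Bid 7: loses but pays 7, utility -7.
Bid 5: loses but pays 5, utility -5.
So bidding 5 beats truth here (-5 > -7).

5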